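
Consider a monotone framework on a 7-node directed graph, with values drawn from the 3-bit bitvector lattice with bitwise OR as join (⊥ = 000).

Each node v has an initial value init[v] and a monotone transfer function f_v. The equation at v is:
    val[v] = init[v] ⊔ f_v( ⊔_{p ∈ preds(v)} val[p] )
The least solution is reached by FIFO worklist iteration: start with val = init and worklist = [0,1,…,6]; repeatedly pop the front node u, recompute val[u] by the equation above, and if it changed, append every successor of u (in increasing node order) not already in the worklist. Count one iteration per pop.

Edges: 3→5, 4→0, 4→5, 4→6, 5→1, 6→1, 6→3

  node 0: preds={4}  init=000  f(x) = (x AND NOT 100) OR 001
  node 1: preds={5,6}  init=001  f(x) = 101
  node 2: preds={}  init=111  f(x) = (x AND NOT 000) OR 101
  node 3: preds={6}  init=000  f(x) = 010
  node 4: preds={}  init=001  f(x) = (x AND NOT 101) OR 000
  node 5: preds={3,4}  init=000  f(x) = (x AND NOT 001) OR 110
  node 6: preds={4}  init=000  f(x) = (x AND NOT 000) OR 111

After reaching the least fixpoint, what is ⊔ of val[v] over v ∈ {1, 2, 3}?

Trace (9 dequeues):
  [1] u=0 | in 001 | out 001 | prev 000 | push {}
  [2] u=1 | in 000 | out 101 | prev 001 | push {}
  [3] u=2 | in 000 | out 111 | ==
  [4] u=3 | in 000 | out 010 | prev 000 | push {}
  [5] u=4 | in 000 | out 001 | ==
  [6] u=5 | in 011 | out 110 | prev 000 | push {1}
  [7] u=6 | in 001 | out 111 | prev 000 | push {3}
  [8] u=1 | in 111 | out 101 | ==
  [9] u=3 | in 111 | out 010 | ==

Converged values:
  [0] 001
  [1] 101
  [2] 111
  [3] 010
  [4] 001
  [5] 110
  [6] 111

111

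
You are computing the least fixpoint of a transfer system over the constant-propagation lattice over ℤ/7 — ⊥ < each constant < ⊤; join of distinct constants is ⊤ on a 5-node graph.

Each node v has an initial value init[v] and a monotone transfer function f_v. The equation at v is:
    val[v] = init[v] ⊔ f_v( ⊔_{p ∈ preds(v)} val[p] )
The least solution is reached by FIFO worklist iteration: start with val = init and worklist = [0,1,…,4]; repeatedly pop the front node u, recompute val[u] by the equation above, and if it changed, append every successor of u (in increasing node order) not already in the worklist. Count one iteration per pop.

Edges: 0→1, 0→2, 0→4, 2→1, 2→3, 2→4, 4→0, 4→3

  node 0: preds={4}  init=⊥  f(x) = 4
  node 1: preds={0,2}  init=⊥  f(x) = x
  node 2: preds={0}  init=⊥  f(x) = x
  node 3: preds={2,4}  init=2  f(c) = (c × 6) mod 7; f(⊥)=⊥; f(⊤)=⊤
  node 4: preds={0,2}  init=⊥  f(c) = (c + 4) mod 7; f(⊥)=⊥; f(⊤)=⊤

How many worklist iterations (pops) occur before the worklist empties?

8

Iteration log — 8 steps:
  step 1. node 0  ⊔preds=⊥  new=4  old=⊥  +wl: 
  step 2. node 1  ⊔preds=4  new=4  old=⊥  +wl: 
  step 3. node 2  ⊔preds=4  new=4  old=⊥  +wl: 1
  step 4. node 3  ⊔preds=4  new=⊤  old=2  +wl: 
  step 5. node 4  ⊔preds=4  new=1  old=⊥  +wl: 0,3
  step 6. node 1  ⊔preds=4  new=4  stable
  step 7. node 0  ⊔preds=1  new=4  stable
  step 8. node 3  ⊔preds=⊤  new=⊤  stable

Least fixpoint reached:
  node 0: 4
  node 1: 4
  node 2: 4
  node 3: ⊤
  node 4: 1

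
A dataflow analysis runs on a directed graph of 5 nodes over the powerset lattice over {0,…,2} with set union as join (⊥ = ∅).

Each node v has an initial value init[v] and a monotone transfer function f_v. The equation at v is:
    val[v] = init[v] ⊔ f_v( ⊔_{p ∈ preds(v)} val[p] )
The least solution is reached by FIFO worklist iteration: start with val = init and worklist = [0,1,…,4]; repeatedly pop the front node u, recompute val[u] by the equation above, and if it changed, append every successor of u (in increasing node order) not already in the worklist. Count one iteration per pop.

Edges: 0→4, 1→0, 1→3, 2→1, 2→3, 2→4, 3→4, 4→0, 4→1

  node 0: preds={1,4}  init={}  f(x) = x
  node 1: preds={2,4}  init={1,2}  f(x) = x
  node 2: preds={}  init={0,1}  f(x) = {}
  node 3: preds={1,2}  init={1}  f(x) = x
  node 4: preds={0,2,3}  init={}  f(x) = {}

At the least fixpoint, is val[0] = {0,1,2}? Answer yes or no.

Trace (7 dequeues):
  [1] u=0 | in {1,2} | out {1,2} | prev {} | push {}
  [2] u=1 | in {0,1} | out {0,1,2} | prev {1,2} | push {0}
  [3] u=2 | in {} | out {0,1} | ==
  [4] u=3 | in {0,1,2} | out {0,1,2} | prev {1} | push {}
  [5] u=4 | in {0,1,2} | out {} | ==
  [6] u=0 | in {0,1,2} | out {0,1,2} | prev {1,2} | push {4}
  [7] u=4 | in {0,1,2} | out {} | ==

Converged values:
  [0] {0,1,2}
  [1] {0,1,2}
  [2] {0,1}
  [3] {0,1,2}
  [4] {}

yes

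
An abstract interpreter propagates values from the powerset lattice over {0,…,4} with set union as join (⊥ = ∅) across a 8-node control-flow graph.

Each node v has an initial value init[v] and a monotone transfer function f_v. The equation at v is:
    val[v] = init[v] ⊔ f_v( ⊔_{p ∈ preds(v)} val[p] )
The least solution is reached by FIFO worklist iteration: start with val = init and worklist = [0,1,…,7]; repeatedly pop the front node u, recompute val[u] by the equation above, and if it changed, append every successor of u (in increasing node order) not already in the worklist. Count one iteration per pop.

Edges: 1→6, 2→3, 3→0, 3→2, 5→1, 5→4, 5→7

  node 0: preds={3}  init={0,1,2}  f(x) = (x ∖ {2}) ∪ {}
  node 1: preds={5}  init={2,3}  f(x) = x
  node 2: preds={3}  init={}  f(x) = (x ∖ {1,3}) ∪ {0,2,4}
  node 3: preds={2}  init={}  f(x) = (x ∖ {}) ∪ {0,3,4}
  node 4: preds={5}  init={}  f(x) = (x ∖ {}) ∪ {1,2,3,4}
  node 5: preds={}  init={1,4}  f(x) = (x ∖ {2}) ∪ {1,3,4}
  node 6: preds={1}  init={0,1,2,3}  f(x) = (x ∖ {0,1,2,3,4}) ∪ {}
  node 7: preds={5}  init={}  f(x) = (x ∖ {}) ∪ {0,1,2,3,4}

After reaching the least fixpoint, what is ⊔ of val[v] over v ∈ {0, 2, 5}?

{0,1,2,3,4}

Trace (12 dequeues):
  [1] u=0 | in {} | out {0,1,2} | ==
  [2] u=1 | in {1,4} | out {1,2,3,4} | prev {2,3} | push {}
  [3] u=2 | in {} | out {0,2,4} | prev {} | push {}
  [4] u=3 | in {0,2,4} | out {0,2,3,4} | prev {} | push {0,2}
  [5] u=4 | in {1,4} | out {1,2,3,4} | prev {} | push {}
  [6] u=5 | in {} | out {1,3,4} | prev {1,4} | push {1,4}
  [7] u=6 | in {1,2,3,4} | out {0,1,2,3} | ==
  [8] u=7 | in {1,3,4} | out {0,1,2,3,4} | prev {} | push {}
  [9] u=0 | in {0,2,3,4} | out {0,1,2,3,4} | prev {0,1,2} | push {}
  [10] u=2 | in {0,2,3,4} | out {0,2,4} | ==
  [11] u=1 | in {1,3,4} | out {1,2,3,4} | ==
  [12] u=4 | in {1,3,4} | out {1,2,3,4} | ==

Converged values:
  [0] {0,1,2,3,4}
  [1] {1,2,3,4}
  [2] {0,2,4}
  [3] {0,2,3,4}
  [4] {1,2,3,4}
  [5] {1,3,4}
  [6] {0,1,2,3}
  [7] {0,1,2,3,4}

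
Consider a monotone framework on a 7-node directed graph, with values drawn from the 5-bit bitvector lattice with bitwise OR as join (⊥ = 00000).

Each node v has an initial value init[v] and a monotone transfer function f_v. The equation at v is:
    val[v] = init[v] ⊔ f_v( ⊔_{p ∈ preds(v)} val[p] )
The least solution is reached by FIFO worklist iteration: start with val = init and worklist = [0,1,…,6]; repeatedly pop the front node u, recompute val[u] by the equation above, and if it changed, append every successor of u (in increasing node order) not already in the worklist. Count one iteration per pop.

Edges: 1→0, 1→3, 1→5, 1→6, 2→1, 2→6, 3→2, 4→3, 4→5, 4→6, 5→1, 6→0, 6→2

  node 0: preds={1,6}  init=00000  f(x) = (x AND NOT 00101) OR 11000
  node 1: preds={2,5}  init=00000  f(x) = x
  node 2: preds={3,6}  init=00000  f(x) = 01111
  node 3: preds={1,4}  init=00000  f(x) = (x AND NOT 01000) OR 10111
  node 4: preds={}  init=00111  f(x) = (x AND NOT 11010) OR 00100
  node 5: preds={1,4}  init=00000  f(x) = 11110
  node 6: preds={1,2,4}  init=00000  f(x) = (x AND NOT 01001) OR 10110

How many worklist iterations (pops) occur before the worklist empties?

13

Iteration log — 13 steps:
  step 1. node 0  ⊔preds=00000  new=11000  old=00000  +wl: 
  step 2. node 1  ⊔preds=00000  new=00000  stable
  step 3. node 2  ⊔preds=00000  new=01111  old=00000  +wl: 1
  step 4. node 3  ⊔preds=00111  new=10111  old=00000  +wl: 2
  step 5. node 4  ⊔preds=00000  new=00111  stable
  step 6. node 5  ⊔preds=00111  new=11110  old=00000  +wl: 
  step 7. node 6  ⊔preds=01111  new=10110  old=00000  +wl: 0
  step 8. node 1  ⊔preds=11111  new=11111  old=00000  +wl: 3,5,6
  step 9. node 2  ⊔preds=10111  new=01111  stable
  step 10. node 0  ⊔preds=11111  new=11010  old=11000  +wl: 
  step 11. node 3  ⊔preds=11111  new=10111  stable
  step 12. node 5  ⊔preds=11111  new=11110  stable
  step 13. node 6  ⊔preds=11111  new=10110  stable

Least fixpoint reached:
  node 0: 11010
  node 1: 11111
  node 2: 01111
  node 3: 10111
  node 4: 00111
  node 5: 11110
  node 6: 10110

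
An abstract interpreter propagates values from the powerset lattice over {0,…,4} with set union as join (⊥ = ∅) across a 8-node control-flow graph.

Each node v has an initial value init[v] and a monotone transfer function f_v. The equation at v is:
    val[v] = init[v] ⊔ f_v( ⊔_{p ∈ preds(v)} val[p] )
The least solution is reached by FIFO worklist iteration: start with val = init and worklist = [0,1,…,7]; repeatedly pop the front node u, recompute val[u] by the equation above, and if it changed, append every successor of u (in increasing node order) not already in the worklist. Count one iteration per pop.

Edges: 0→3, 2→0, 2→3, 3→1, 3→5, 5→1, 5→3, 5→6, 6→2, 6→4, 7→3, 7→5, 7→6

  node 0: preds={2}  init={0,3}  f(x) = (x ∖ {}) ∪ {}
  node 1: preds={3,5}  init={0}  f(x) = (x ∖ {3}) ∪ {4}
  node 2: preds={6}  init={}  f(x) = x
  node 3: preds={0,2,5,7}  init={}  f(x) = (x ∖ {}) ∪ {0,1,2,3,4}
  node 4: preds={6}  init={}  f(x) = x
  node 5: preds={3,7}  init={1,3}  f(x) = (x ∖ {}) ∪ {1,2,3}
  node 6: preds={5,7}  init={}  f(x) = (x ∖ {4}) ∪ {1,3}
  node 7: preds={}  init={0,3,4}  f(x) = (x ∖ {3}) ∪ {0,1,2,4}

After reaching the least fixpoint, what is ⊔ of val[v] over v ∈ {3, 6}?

Trace (16 dequeues):
  [1] u=0 | in {} | out {0,3} | ==
  [2] u=1 | in {1,3} | out {0,1,4} | prev {0} | push {}
  [3] u=2 | in {} | out {} | ==
  [4] u=3 | in {0,1,3,4} | out {0,1,2,3,4} | prev {} | push {1}
  [5] u=4 | in {} | out {} | ==
  [6] u=5 | in {0,1,2,3,4} | out {0,1,2,3,4} | prev {1,3} | push {3}
  [7] u=6 | in {0,1,2,3,4} | out {0,1,2,3} | prev {} | push {2,4}
  [8] u=7 | in {} | out {0,1,2,3,4} | prev {0,3,4} | push {5,6}
  [9] u=1 | in {0,1,2,3,4} | out {0,1,2,4} | prev {0,1,4} | push {}
  [10] u=3 | in {0,1,2,3,4} | out {0,1,2,3,4} | ==
  [11] u=2 | in {0,1,2,3} | out {0,1,2,3} | prev {} | push {0,3}
  [12] u=4 | in {0,1,2,3} | out {0,1,2,3} | prev {} | push {}
  [13] u=5 | in {0,1,2,3,4} | out {0,1,2,3,4} | ==
  [14] u=6 | in {0,1,2,3,4} | out {0,1,2,3} | ==
  [15] u=0 | in {0,1,2,3} | out {0,1,2,3} | prev {0,3} | push {}
  [16] u=3 | in {0,1,2,3,4} | out {0,1,2,3,4} | ==

Converged values:
  [0] {0,1,2,3}
  [1] {0,1,2,4}
  [2] {0,1,2,3}
  [3] {0,1,2,3,4}
  [4] {0,1,2,3}
  [5] {0,1,2,3,4}
  [6] {0,1,2,3}
  [7] {0,1,2,3,4}

{0,1,2,3,4}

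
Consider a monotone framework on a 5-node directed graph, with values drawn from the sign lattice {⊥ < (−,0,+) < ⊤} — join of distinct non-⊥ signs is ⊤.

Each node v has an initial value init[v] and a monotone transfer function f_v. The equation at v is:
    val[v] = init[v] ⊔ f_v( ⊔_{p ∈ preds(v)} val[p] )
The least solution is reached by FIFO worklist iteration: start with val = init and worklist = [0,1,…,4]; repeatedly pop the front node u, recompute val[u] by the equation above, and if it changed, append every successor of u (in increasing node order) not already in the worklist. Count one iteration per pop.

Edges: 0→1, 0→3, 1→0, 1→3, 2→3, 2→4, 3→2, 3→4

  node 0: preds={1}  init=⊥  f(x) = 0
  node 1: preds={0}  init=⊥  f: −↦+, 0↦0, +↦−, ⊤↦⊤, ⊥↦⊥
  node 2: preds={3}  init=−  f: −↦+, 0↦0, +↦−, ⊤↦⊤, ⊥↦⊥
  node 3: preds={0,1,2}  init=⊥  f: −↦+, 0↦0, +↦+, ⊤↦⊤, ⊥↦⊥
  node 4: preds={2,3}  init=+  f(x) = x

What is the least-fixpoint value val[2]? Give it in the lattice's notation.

Worklist (9 pops):
  #1 pop 0: in=⊥ → 0 (was ⊥); enqueue []
  #2 pop 1: in=0 → 0 (was ⊥); enqueue [0]
  #3 pop 2: in=⊥ → − (no change)
  #4 pop 3: in=⊤ → ⊤ (was ⊥); enqueue [2]
  #5 pop 4: in=⊤ → ⊤ (was +); enqueue []
  #6 pop 0: in=0 → 0 (no change)
  #7 pop 2: in=⊤ → ⊤ (was −); enqueue [3,4]
  #8 pop 3: in=⊤ → ⊤ (no change)
  #9 pop 4: in=⊤ → ⊤ (no change)

Fixpoint:
  val[0] = 0
  val[1] = 0
  val[2] = ⊤
  val[3] = ⊤
  val[4] = ⊤

⊤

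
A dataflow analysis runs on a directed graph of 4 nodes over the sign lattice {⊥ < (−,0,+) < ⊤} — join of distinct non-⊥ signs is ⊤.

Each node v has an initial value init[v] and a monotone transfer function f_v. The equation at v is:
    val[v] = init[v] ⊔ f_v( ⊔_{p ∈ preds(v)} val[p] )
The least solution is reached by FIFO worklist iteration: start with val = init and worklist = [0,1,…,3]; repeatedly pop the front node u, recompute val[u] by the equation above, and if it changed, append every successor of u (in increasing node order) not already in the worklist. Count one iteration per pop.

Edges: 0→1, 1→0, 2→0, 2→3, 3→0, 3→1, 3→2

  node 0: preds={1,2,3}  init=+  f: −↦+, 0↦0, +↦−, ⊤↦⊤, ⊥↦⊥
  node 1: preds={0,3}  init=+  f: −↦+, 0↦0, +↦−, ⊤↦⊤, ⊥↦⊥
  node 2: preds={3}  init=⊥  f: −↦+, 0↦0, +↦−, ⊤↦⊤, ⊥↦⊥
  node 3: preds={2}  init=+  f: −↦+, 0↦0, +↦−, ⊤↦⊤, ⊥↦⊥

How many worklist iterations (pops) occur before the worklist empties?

5

Trace (5 dequeues):
  [1] u=0 | in + | out ⊤ | prev + | push {}
  [2] u=1 | in ⊤ | out ⊤ | prev + | push {0}
  [3] u=2 | in + | out − | prev ⊥ | push {}
  [4] u=3 | in − | out + | ==
  [5] u=0 | in ⊤ | out ⊤ | ==

Converged values:
  [0] ⊤
  [1] ⊤
  [2] −
  [3] +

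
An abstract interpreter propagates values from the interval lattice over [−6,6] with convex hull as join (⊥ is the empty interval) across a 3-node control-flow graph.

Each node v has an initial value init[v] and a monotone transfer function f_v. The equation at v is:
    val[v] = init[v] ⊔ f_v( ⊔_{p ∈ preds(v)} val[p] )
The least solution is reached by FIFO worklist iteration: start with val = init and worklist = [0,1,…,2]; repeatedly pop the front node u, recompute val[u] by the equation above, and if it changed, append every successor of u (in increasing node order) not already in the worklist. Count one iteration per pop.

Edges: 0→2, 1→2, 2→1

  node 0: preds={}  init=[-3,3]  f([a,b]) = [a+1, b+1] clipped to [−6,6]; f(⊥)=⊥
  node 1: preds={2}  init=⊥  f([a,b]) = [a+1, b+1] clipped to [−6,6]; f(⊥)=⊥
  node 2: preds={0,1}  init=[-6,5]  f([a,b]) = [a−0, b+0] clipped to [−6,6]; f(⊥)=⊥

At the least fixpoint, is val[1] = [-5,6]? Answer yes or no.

yes

Iteration log — 4 steps:
  step 1. node 0  ⊔preds=⊥  new=[-3,3]  stable
  step 2. node 1  ⊔preds=[-6,5]  new=[-5,6]  old=⊥  +wl: 
  step 3. node 2  ⊔preds=[-5,6]  new=[-6,6]  old=[-6,5]  +wl: 1
  step 4. node 1  ⊔preds=[-6,6]  new=[-5,6]  stable

Least fixpoint reached:
  node 0: [-3,3]
  node 1: [-5,6]
  node 2: [-6,6]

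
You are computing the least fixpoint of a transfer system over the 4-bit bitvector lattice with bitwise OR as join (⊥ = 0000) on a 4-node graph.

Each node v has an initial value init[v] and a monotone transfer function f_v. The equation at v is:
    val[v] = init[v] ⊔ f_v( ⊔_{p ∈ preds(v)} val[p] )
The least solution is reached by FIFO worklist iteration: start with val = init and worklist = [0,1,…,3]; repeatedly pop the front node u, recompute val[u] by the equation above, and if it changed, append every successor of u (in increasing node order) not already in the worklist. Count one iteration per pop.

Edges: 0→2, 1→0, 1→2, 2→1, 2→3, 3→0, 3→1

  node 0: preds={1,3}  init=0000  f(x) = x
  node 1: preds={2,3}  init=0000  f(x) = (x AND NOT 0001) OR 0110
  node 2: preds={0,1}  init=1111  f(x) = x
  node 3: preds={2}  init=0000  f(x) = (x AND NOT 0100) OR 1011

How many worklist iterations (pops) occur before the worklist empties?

7

Trace (7 dequeues):
  [1] u=0 | in 0000 | out 0000 | ==
  [2] u=1 | in 1111 | out 1110 | prev 0000 | push {0}
  [3] u=2 | in 1110 | out 1111 | ==
  [4] u=3 | in 1111 | out 1011 | prev 0000 | push {1}
  [5] u=0 | in 1111 | out 1111 | prev 0000 | push {2}
  [6] u=1 | in 1111 | out 1110 | ==
  [7] u=2 | in 1111 | out 1111 | ==

Converged values:
  [0] 1111
  [1] 1110
  [2] 1111
  [3] 1011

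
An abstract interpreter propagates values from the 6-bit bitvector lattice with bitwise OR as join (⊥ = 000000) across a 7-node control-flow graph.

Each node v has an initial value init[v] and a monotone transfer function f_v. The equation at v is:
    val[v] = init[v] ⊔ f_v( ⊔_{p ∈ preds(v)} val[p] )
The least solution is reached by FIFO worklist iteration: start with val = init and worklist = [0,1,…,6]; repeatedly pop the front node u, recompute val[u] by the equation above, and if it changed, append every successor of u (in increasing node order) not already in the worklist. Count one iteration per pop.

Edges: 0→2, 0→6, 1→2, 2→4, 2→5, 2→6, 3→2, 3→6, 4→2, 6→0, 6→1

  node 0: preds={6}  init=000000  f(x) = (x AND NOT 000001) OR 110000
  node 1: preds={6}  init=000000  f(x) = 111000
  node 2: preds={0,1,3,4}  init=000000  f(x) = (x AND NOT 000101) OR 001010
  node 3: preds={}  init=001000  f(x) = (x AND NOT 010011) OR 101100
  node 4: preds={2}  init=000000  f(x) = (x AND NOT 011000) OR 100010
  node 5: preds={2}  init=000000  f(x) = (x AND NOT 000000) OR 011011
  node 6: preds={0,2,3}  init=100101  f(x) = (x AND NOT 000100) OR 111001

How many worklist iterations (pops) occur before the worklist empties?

Worklist (12 pops):
  #1 pop 0: in=100101 → 110100 (was 000000); enqueue []
  #2 pop 1: in=100101 → 111000 (was 000000); enqueue []
  #3 pop 2: in=111100 → 111010 (was 000000); enqueue []
  #4 pop 3: in=000000 → 101100 (was 001000); enqueue [2]
  #5 pop 4: in=111010 → 100010 (was 000000); enqueue []
  #6 pop 5: in=111010 → 111011 (was 000000); enqueue []
  #7 pop 6: in=111110 → 111111 (was 100101); enqueue [0,1]
  #8 pop 2: in=111110 → 111010 (no change)
  #9 pop 0: in=111111 → 111110 (was 110100); enqueue [2,6]
  #10 pop 1: in=111111 → 111000 (no change)
  #11 pop 2: in=111110 → 111010 (no change)
  #12 pop 6: in=111110 → 111111 (no change)

Fixpoint:
  val[0] = 111110
  val[1] = 111000
  val[2] = 111010
  val[3] = 101100
  val[4] = 100010
  val[5] = 111011
  val[6] = 111111

12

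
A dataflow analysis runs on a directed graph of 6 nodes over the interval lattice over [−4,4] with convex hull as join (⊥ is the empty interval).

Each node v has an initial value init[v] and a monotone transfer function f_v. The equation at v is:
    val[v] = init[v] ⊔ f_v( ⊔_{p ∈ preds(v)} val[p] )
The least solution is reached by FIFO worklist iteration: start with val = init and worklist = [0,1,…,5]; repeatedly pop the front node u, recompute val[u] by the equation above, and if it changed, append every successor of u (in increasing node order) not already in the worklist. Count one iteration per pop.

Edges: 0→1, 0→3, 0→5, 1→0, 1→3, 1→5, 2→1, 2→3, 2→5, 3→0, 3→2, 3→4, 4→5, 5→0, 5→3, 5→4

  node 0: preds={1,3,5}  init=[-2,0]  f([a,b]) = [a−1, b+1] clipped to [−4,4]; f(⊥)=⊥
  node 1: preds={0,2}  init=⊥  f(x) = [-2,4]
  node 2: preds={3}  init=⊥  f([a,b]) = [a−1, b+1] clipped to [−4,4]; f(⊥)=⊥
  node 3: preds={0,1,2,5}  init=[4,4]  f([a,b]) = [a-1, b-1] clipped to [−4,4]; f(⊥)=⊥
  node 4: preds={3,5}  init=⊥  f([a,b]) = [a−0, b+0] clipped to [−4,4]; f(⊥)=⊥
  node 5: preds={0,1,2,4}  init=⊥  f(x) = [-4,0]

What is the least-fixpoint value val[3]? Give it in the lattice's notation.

[-4,4]

Iteration log — 15 steps:
  step 1. node 0  ⊔preds=[4,4]  new=[-2,4]  old=[-2,0]  +wl: 
  step 2. node 1  ⊔preds=[-2,4]  new=[-2,4]  old=⊥  +wl: 0
  step 3. node 2  ⊔preds=[4,4]  new=[3,4]  old=⊥  +wl: 1
  step 4. node 3  ⊔preds=[-2,4]  new=[-3,4]  old=[4,4]  +wl: 2
  step 5. node 4  ⊔preds=[-3,4]  new=[-3,4]  old=⊥  +wl: 
  step 6. node 5  ⊔preds=[-3,4]  new=[-4,0]  old=⊥  +wl: 3,4
  step 7. node 0  ⊔preds=[-4,4]  new=[-4,4]  old=[-2,4]  +wl: 5
  step 8. node 1  ⊔preds=[-4,4]  new=[-2,4]  stable
  step 9. node 2  ⊔preds=[-3,4]  new=[-4,4]  old=[3,4]  +wl: 1
  step 10. node 3  ⊔preds=[-4,4]  new=[-4,4]  old=[-3,4]  +wl: 0,2
  step 11. node 4  ⊔preds=[-4,4]  new=[-4,4]  old=[-3,4]  +wl: 
  step 12. node 5  ⊔preds=[-4,4]  new=[-4,0]  stable
  step 13. node 1  ⊔preds=[-4,4]  new=[-2,4]  stable
  step 14. node 0  ⊔preds=[-4,4]  new=[-4,4]  stable
  step 15. node 2  ⊔preds=[-4,4]  new=[-4,4]  stable

Least fixpoint reached:
  node 0: [-4,4]
  node 1: [-2,4]
  node 2: [-4,4]
  node 3: [-4,4]
  node 4: [-4,4]
  node 5: [-4,0]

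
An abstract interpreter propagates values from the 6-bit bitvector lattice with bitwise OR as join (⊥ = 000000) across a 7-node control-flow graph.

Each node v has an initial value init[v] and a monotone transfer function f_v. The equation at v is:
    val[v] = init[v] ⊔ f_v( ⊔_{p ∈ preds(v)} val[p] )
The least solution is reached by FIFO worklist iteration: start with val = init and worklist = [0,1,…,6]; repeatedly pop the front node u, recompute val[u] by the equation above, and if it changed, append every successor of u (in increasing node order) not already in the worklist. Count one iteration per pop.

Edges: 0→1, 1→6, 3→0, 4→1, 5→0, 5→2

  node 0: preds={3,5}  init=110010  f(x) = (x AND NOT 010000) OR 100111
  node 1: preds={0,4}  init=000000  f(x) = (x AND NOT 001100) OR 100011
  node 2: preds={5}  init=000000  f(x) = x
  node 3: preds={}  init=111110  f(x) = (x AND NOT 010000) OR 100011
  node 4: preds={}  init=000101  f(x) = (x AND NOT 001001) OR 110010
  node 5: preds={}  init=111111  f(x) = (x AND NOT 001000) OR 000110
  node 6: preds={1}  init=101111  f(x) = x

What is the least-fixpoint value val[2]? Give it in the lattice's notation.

Trace (9 dequeues):
  [1] u=0 | in 111111 | out 111111 | prev 110010 | push {}
  [2] u=1 | in 111111 | out 110011 | prev 000000 | push {}
  [3] u=2 | in 111111 | out 111111 | prev 000000 | push {}
  [4] u=3 | in 000000 | out 111111 | prev 111110 | push {0}
  [5] u=4 | in 000000 | out 110111 | prev 000101 | push {1}
  [6] u=5 | in 000000 | out 111111 | ==
  [7] u=6 | in 110011 | out 111111 | prev 101111 | push {}
  [8] u=0 | in 111111 | out 111111 | ==
  [9] u=1 | in 111111 | out 110011 | ==

Converged values:
  [0] 111111
  [1] 110011
  [2] 111111
  [3] 111111
  [4] 110111
  [5] 111111
  [6] 111111

111111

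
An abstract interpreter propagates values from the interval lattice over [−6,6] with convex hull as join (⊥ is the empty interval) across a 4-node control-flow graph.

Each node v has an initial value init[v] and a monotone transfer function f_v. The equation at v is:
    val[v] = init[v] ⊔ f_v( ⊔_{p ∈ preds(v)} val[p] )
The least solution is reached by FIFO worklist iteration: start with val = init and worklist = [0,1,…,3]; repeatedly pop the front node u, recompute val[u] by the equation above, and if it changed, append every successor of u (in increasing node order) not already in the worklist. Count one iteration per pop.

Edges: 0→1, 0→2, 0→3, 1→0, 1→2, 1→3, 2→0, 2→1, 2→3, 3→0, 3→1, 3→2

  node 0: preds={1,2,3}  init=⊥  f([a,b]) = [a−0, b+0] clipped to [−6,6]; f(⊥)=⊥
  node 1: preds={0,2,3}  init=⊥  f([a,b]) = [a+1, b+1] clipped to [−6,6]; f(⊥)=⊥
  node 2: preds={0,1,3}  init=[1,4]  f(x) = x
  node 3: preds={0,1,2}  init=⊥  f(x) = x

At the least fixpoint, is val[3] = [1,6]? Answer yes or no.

yes

Trace (12 dequeues):
  [1] u=0 | in [1,4] | out [1,4] | prev ⊥ | push {}
  [2] u=1 | in [1,4] | out [2,5] | prev ⊥ | push {0}
  [3] u=2 | in [1,5] | out [1,5] | prev [1,4] | push {1}
  [4] u=3 | in [1,5] | out [1,5] | prev ⊥ | push {2}
  [5] u=0 | in [1,5] | out [1,5] | prev [1,4] | push {3}
  [6] u=1 | in [1,5] | out [2,6] | prev [2,5] | push {0}
  [7] u=2 | in [1,6] | out [1,6] | prev [1,5] | push {1}
  [8] u=3 | in [1,6] | out [1,6] | prev [1,5] | push {2}
  [9] u=0 | in [1,6] | out [1,6] | prev [1,5] | push {3}
  [10] u=1 | in [1,6] | out [2,6] | ==
  [11] u=2 | in [1,6] | out [1,6] | ==
  [12] u=3 | in [1,6] | out [1,6] | ==

Converged values:
  [0] [1,6]
  [1] [2,6]
  [2] [1,6]
  [3] [1,6]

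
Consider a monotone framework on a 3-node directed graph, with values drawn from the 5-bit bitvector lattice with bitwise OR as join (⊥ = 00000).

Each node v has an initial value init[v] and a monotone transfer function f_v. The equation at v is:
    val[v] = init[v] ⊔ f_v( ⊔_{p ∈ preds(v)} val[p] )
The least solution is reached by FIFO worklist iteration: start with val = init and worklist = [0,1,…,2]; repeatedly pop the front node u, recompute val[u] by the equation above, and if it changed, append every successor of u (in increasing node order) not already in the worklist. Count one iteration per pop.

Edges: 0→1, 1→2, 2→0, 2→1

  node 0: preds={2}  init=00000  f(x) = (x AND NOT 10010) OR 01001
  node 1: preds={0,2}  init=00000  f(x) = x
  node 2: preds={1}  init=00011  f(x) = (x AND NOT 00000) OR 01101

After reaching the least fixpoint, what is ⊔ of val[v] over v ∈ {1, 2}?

Trace (6 dequeues):
  [1] u=0 | in 00011 | out 01001 | prev 00000 | push {}
  [2] u=1 | in 01011 | out 01011 | prev 00000 | push {}
  [3] u=2 | in 01011 | out 01111 | prev 00011 | push {0,1}
  [4] u=0 | in 01111 | out 01101 | prev 01001 | push {}
  [5] u=1 | in 01111 | out 01111 | prev 01011 | push {2}
  [6] u=2 | in 01111 | out 01111 | ==

Converged values:
  [0] 01101
  [1] 01111
  [2] 01111

01111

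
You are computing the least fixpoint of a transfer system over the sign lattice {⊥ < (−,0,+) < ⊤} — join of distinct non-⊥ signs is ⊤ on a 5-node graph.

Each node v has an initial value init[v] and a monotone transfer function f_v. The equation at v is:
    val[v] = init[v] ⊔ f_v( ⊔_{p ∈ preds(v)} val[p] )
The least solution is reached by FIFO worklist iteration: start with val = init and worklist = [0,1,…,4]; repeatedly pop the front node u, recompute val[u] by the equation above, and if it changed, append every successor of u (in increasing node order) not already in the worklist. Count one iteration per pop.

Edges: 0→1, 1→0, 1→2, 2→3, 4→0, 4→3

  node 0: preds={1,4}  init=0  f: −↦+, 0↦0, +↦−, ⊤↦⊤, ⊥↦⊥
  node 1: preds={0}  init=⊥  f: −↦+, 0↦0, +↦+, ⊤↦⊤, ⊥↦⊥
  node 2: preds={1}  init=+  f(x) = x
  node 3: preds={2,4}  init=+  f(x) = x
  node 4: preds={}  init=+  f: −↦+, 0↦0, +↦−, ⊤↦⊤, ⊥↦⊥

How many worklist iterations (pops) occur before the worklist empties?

Trace (6 dequeues):
  [1] u=0 | in + | out ⊤ | prev 0 | push {}
  [2] u=1 | in ⊤ | out ⊤ | prev ⊥ | push {0}
  [3] u=2 | in ⊤ | out ⊤ | prev + | push {}
  [4] u=3 | in ⊤ | out ⊤ | prev + | push {}
  [5] u=4 | in ⊥ | out + | ==
  [6] u=0 | in ⊤ | out ⊤ | ==

Converged values:
  [0] ⊤
  [1] ⊤
  [2] ⊤
  [3] ⊤
  [4] +

6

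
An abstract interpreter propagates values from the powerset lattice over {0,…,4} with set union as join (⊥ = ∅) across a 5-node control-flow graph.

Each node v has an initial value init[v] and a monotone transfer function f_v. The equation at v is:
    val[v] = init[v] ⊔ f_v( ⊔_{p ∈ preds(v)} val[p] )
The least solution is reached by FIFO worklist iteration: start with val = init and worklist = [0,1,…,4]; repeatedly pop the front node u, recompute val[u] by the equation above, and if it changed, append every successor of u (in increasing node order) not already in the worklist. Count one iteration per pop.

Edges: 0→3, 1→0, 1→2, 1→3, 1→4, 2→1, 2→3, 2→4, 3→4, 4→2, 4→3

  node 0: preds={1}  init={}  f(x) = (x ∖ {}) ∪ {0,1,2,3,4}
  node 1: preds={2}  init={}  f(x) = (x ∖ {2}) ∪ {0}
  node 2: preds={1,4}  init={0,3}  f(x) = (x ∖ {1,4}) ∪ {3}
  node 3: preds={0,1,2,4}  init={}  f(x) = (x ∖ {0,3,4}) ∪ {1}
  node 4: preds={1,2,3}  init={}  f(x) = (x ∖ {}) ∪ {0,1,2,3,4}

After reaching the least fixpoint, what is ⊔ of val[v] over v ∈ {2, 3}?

Worklist (10 pops):
  #1 pop 0: in={} → {0,1,2,3,4} (was {}); enqueue []
  #2 pop 1: in={0,3} → {0,3} (was {}); enqueue [0]
  #3 pop 2: in={0,3} → {0,3} (no change)
  #4 pop 3: in={0,1,2,3,4} → {1,2} (was {}); enqueue []
  #5 pop 4: in={0,1,2,3} → {0,1,2,3,4} (was {}); enqueue [2,3]
  #6 pop 0: in={0,3} → {0,1,2,3,4} (no change)
  #7 pop 2: in={0,1,2,3,4} → {0,2,3} (was {0,3}); enqueue [1,4]
  #8 pop 3: in={0,1,2,3,4} → {1,2} (no change)
  #9 pop 1: in={0,2,3} → {0,3} (no change)
  #10 pop 4: in={0,1,2,3} → {0,1,2,3,4} (no change)

Fixpoint:
  val[0] = {0,1,2,3,4}
  val[1] = {0,3}
  val[2] = {0,2,3}
  val[3] = {1,2}
  val[4] = {0,1,2,3,4}

{0,1,2,3}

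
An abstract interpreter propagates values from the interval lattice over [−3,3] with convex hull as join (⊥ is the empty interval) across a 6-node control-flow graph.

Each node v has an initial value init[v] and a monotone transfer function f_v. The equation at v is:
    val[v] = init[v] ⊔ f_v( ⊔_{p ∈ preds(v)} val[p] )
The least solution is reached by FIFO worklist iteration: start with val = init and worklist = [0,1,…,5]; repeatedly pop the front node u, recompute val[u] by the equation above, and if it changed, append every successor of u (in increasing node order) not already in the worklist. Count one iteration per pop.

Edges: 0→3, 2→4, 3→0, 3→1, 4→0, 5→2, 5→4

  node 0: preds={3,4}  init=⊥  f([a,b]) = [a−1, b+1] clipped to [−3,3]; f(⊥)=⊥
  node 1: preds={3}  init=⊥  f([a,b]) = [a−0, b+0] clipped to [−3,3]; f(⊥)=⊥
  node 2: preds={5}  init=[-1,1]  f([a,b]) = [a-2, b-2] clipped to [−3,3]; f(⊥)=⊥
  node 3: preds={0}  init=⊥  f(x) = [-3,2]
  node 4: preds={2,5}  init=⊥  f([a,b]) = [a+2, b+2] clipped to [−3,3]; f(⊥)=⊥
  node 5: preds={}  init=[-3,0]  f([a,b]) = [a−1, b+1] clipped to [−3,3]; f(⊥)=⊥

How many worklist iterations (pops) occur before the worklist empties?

Trace (9 dequeues):
  [1] u=0 | in ⊥ | out ⊥ | ==
  [2] u=1 | in ⊥ | out ⊥ | ==
  [3] u=2 | in [-3,0] | out [-3,1] | prev [-1,1] | push {}
  [4] u=3 | in ⊥ | out [-3,2] | prev ⊥ | push {0,1}
  [5] u=4 | in [-3,1] | out [-1,3] | prev ⊥ | push {}
  [6] u=5 | in ⊥ | out [-3,0] | ==
  [7] u=0 | in [-3,3] | out [-3,3] | prev ⊥ | push {3}
  [8] u=1 | in [-3,2] | out [-3,2] | prev ⊥ | push {}
  [9] u=3 | in [-3,3] | out [-3,2] | ==

Converged values:
  [0] [-3,3]
  [1] [-3,2]
  [2] [-3,1]
  [3] [-3,2]
  [4] [-1,3]
  [5] [-3,0]

9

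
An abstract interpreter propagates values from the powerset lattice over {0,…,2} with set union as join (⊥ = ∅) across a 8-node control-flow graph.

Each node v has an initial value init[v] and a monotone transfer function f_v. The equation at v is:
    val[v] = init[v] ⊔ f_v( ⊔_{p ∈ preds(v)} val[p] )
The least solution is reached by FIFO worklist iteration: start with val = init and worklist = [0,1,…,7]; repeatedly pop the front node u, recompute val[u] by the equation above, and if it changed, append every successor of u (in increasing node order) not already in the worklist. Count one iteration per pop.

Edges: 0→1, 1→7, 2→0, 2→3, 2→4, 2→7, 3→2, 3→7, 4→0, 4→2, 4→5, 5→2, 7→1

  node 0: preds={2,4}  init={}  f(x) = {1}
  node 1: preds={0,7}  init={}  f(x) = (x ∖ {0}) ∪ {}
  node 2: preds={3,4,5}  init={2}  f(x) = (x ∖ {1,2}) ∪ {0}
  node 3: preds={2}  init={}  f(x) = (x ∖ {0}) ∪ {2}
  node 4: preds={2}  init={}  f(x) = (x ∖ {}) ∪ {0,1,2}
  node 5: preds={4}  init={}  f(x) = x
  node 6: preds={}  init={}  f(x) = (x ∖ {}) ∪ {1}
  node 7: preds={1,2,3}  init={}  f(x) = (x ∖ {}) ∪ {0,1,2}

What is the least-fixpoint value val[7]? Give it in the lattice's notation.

{0,1,2}

Worklist (12 pops):
  #1 pop 0: in={2} → {1} (was {}); enqueue []
  #2 pop 1: in={1} → {1} (was {}); enqueue []
  #3 pop 2: in={} → {0,2} (was {2}); enqueue [0]
  #4 pop 3: in={0,2} → {2} (was {}); enqueue [2]
  #5 pop 4: in={0,2} → {0,1,2} (was {}); enqueue []
  #6 pop 5: in={0,1,2} → {0,1,2} (was {}); enqueue []
  #7 pop 6: in={} → {1} (was {}); enqueue []
  #8 pop 7: in={0,1,2} → {0,1,2} (was {}); enqueue [1]
  #9 pop 0: in={0,1,2} → {1} (no change)
  #10 pop 2: in={0,1,2} → {0,2} (no change)
  #11 pop 1: in={0,1,2} → {1,2} (was {1}); enqueue [7]
  #12 pop 7: in={0,1,2} → {0,1,2} (no change)

Fixpoint:
  val[0] = {1}
  val[1] = {1,2}
  val[2] = {0,2}
  val[3] = {2}
  val[4] = {0,1,2}
  val[5] = {0,1,2}
  val[6] = {1}
  val[7] = {0,1,2}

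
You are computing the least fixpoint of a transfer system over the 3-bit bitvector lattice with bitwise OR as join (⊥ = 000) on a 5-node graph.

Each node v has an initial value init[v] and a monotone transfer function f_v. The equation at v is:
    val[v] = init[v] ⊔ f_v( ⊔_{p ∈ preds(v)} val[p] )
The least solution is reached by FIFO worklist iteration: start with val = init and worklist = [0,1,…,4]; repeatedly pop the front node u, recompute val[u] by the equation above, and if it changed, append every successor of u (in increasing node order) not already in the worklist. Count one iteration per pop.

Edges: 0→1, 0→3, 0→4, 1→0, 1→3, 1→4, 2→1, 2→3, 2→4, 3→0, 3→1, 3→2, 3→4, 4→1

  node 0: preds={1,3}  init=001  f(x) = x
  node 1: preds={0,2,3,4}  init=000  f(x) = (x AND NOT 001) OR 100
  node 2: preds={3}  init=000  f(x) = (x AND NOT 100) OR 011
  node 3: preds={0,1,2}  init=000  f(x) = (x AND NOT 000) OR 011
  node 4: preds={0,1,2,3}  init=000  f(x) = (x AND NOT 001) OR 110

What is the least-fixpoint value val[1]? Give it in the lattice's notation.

110

Worklist (11 pops):
  #1 pop 0: in=000 → 001 (no change)
  #2 pop 1: in=001 → 100 (was 000); enqueue [0]
  #3 pop 2: in=000 → 011 (was 000); enqueue [1]
  #4 pop 3: in=111 → 111 (was 000); enqueue [2]
  #5 pop 4: in=111 → 110 (was 000); enqueue []
  #6 pop 0: in=111 → 111 (was 001); enqueue [3,4]
  #7 pop 1: in=111 → 110 (was 100); enqueue [0]
  #8 pop 2: in=111 → 011 (no change)
  #9 pop 3: in=111 → 111 (no change)
  #10 pop 4: in=111 → 110 (no change)
  #11 pop 0: in=111 → 111 (no change)

Fixpoint:
  val[0] = 111
  val[1] = 110
  val[2] = 011
  val[3] = 111
  val[4] = 110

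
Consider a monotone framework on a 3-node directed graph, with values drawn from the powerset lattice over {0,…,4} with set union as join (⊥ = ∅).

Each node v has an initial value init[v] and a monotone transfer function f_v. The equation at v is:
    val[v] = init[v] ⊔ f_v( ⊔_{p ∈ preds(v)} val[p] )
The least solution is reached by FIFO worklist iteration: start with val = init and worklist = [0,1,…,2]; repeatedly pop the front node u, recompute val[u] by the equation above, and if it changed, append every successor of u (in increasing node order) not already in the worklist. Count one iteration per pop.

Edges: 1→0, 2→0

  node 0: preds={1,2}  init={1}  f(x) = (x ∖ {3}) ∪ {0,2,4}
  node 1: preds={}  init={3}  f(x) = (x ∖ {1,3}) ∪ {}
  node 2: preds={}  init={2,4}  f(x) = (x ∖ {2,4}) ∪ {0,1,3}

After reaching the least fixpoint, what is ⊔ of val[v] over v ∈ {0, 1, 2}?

Trace (4 dequeues):
  [1] u=0 | in {2,3,4} | out {0,1,2,4} | prev {1} | push {}
  [2] u=1 | in {} | out {3} | ==
  [3] u=2 | in {} | out {0,1,2,3,4} | prev {2,4} | push {0}
  [4] u=0 | in {0,1,2,3,4} | out {0,1,2,4} | ==

Converged values:
  [0] {0,1,2,4}
  [1] {3}
  [2] {0,1,2,3,4}

{0,1,2,3,4}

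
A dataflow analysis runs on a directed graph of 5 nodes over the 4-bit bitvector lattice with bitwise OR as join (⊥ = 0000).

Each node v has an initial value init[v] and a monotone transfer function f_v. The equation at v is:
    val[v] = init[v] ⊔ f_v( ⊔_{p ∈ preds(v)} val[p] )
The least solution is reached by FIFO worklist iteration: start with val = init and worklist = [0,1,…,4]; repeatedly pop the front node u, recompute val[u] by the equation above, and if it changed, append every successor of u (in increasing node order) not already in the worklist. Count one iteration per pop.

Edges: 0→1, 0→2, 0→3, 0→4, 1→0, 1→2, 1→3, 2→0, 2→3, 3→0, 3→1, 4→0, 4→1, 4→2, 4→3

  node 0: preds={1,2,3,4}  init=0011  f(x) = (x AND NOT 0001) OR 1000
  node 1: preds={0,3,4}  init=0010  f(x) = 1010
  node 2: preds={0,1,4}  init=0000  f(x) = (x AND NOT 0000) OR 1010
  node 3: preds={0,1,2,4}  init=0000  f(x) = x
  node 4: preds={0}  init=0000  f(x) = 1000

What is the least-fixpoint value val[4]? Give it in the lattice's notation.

Trace (9 dequeues):
  [1] u=0 | in 0010 | out 1011 | prev 0011 | push {}
  [2] u=1 | in 1011 | out 1010 | prev 0010 | push {0}
  [3] u=2 | in 1011 | out 1011 | prev 0000 | push {}
  [4] u=3 | in 1011 | out 1011 | prev 0000 | push {1}
  [5] u=4 | in 1011 | out 1000 | prev 0000 | push {2,3}
  [6] u=0 | in 1011 | out 1011 | ==
  [7] u=1 | in 1011 | out 1010 | ==
  [8] u=2 | in 1011 | out 1011 | ==
  [9] u=3 | in 1011 | out 1011 | ==

Converged values:
  [0] 1011
  [1] 1010
  [2] 1011
  [3] 1011
  [4] 1000

1000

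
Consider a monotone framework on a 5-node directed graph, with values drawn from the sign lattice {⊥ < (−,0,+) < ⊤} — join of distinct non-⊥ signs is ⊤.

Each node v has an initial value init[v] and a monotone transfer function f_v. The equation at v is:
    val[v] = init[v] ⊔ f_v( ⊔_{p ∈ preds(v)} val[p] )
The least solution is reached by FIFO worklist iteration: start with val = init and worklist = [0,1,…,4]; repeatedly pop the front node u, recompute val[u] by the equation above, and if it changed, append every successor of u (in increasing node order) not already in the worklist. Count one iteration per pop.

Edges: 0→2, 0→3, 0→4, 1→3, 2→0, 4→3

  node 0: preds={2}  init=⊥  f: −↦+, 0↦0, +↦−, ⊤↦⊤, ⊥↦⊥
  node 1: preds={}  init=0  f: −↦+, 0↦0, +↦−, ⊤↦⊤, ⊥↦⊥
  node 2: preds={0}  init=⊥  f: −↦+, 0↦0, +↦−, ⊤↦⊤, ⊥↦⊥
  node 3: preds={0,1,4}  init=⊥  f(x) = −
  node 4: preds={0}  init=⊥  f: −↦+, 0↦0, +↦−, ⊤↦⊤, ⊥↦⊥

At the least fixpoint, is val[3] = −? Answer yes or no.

Trace (5 dequeues):
  [1] u=0 | in ⊥ | out ⊥ | ==
  [2] u=1 | in ⊥ | out 0 | ==
  [3] u=2 | in ⊥ | out ⊥ | ==
  [4] u=3 | in 0 | out − | prev ⊥ | push {}
  [5] u=4 | in ⊥ | out ⊥ | ==

Converged values:
  [0] ⊥
  [1] 0
  [2] ⊥
  [3] −
  [4] ⊥

yes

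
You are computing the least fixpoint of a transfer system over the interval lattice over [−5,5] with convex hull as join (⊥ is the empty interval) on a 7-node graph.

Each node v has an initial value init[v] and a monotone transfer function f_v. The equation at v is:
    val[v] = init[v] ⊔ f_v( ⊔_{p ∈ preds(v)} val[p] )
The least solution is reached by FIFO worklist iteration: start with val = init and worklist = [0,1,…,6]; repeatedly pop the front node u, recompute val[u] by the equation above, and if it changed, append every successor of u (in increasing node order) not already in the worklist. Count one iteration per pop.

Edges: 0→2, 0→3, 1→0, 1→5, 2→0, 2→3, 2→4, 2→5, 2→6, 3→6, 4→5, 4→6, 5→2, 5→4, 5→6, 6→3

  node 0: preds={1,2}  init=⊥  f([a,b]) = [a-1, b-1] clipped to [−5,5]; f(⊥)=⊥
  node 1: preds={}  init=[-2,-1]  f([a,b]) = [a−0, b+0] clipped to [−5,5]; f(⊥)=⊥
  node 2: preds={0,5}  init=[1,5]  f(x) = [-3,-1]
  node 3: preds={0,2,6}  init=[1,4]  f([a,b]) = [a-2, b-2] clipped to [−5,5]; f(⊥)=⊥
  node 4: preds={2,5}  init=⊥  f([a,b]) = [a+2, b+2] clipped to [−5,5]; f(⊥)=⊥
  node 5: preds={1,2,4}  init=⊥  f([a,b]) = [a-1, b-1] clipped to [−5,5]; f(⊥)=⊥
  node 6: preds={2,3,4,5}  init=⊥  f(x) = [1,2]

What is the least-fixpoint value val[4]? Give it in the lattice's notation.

[-2,5]

Worklist (13 pops):
  #1 pop 0: in=[-2,5] → [-3,4] (was ⊥); enqueue []
  #2 pop 1: in=⊥ → [-2,-1] (no change)
  #3 pop 2: in=[-3,4] → [-3,5] (was [1,5]); enqueue [0]
  #4 pop 3: in=[-3,5] → [-5,4] (was [1,4]); enqueue []
  #5 pop 4: in=[-3,5] → [-1,5] (was ⊥); enqueue []
  #6 pop 5: in=[-3,5] → [-4,4] (was ⊥); enqueue [2,4]
  #7 pop 6: in=[-5,5] → [1,2] (was ⊥); enqueue [3]
  #8 pop 0: in=[-3,5] → [-4,4] (was [-3,4]); enqueue []
  #9 pop 2: in=[-4,4] → [-3,5] (no change)
  #10 pop 4: in=[-4,5] → [-2,5] (was [-1,5]); enqueue [5,6]
  #11 pop 3: in=[-4,5] → [-5,4] (no change)
  #12 pop 5: in=[-3,5] → [-4,4] (no change)
  #13 pop 6: in=[-5,5] → [1,2] (no change)

Fixpoint:
  val[0] = [-4,4]
  val[1] = [-2,-1]
  val[2] = [-3,5]
  val[3] = [-5,4]
  val[4] = [-2,5]
  val[5] = [-4,4]
  val[6] = [1,2]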